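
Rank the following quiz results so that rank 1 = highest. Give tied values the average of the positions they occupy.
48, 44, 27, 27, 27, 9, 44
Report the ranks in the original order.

Sorted (descending): 48, 44, 44, 27, 27, 27, 9
The 2 values of 44 occupy positions 2–3 → average rank (2+3)/2 = 2.5.
The 3 values of 27 occupy positions 4–6 → average rank 5.

1, 2.5, 5, 5, 5, 7, 2.5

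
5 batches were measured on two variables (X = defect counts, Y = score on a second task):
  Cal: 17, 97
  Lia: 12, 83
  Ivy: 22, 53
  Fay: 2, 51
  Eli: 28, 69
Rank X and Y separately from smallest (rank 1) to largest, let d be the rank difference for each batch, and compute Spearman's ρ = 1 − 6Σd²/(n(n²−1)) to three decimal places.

Ranks of variable 1: 3, 2, 4, 1, 5
Ranks of variable 2: 5, 4, 2, 1, 3
d = r₁ − r₂: -2, -2, 2, 0, 2
d²: 4, 4, 4, 0, 4; Σd² = 16
ρ = 1 − 6·16/(5·24) = 1 − 96/120 = 0.200

0.200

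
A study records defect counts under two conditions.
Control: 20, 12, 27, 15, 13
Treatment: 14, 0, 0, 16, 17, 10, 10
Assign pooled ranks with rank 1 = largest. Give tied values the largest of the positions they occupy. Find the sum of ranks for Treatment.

57

Sorted (descending): 27, 20, 17, 16, 15, 14, 13, 12, 10, 10, 0, 0
The 2 values of 10 occupy positions 9–10 → each gets rank 10.
The 2 values of 0 occupy positions 11–12 → each gets rank 12.
Treatment values → pooled ranks: 14→6, 0→12, 0→12, 16→4, 17→3, 10→10, 10→10
Rank sum = 6 + 12 + 12 + 4 + 3 + 10 + 10 = 57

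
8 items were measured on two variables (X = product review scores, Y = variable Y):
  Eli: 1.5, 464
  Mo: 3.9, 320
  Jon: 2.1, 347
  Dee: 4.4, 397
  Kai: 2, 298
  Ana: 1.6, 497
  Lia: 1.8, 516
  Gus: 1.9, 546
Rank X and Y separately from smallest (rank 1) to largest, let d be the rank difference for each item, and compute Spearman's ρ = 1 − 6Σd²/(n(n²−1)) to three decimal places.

-0.548

Ranks of variable 1: 1, 7, 6, 8, 5, 2, 3, 4
Ranks of variable 2: 5, 2, 3, 4, 1, 6, 7, 8
d = r₁ − r₂: -4, 5, 3, 4, 4, -4, -4, -4
d²: 16, 25, 9, 16, 16, 16, 16, 16; Σd² = 130
ρ = 1 − 6·130/(8·63) = 1 − 780/504 = -0.548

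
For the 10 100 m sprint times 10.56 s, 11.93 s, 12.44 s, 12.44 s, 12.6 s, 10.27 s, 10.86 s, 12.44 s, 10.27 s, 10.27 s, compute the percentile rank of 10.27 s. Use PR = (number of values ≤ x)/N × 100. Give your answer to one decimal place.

30.0

N = 10.
Strictly below 10.27: 0. Equal to 10.27: 3.
PR = 3/10 × 100 = 30.0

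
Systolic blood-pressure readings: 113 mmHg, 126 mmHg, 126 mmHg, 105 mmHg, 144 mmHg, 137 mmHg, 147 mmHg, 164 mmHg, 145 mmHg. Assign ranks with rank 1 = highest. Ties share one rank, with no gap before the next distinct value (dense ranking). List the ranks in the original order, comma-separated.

Sorted (descending): 164, 147, 145, 144, 137, 126, 126, 113, 105
The 2 values of 126 share dense rank 6.
Remaining distinct values take the next consecutive integers.

7, 6, 6, 8, 4, 5, 2, 1, 3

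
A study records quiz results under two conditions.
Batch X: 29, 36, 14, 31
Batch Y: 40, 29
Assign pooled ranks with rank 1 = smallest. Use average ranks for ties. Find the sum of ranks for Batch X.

12.5

Sorted (ascending): 14, 29, 29, 31, 36, 40
The 2 values of 29 occupy positions 2–3 → average rank (2+3)/2 = 2.5.
Batch X values → pooled ranks: 29→2.5, 36→5, 14→1, 31→4
Rank sum = 2.5 + 5 + 1 + 4 = 12.5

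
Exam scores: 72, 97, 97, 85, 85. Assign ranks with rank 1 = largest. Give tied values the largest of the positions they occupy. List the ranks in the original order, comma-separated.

Sorted (descending): 97, 97, 85, 85, 72
The 2 values of 97 occupy positions 1–2 → each gets rank 2.
The 2 values of 85 occupy positions 3–4 → each gets rank 4.

5, 2, 2, 4, 4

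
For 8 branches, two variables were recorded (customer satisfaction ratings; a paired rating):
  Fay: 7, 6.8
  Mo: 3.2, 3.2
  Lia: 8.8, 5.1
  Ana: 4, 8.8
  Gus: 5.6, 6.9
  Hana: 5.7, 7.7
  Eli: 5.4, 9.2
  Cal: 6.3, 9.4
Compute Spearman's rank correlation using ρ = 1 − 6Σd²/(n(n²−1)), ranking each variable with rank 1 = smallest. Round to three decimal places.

Ranks of variable 1: 7, 1, 8, 2, 4, 5, 3, 6
Ranks of variable 2: 3, 1, 2, 6, 4, 5, 7, 8
d = r₁ − r₂: 4, 0, 6, -4, 0, 0, -4, -2
d²: 16, 0, 36, 16, 0, 0, 16, 4; Σd² = 88
ρ = 1 − 6·88/(8·63) = 1 − 528/504 = -0.048

-0.048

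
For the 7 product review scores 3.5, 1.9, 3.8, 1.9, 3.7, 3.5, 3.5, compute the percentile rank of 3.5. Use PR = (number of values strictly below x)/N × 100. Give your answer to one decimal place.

N = 7.
Strictly below 3.5: 2. Equal to 3.5: 3.
PR = 2/7 × 100 = 28.6

28.6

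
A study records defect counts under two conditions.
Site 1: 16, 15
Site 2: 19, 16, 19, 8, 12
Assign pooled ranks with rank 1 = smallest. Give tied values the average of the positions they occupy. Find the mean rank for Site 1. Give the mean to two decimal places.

Sorted (ascending): 8, 12, 15, 16, 16, 19, 19
The 2 values of 16 occupy positions 4–5 → average rank (4+5)/2 = 4.5.
The 2 values of 19 occupy positions 6–7 → average rank (6+7)/2 = 6.5.
Site 1 values → pooled ranks: 16→4.5, 15→3
Mean rank = (4.5 + 3) / 2 = 3.75

3.75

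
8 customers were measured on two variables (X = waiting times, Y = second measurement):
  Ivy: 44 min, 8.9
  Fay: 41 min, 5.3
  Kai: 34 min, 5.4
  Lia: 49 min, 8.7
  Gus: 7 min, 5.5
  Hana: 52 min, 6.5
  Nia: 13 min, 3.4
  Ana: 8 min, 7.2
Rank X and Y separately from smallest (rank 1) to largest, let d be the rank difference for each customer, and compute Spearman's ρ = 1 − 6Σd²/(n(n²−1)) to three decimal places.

0.381

Ranks of variable 1: 6, 5, 4, 7, 1, 8, 3, 2
Ranks of variable 2: 8, 2, 3, 7, 4, 5, 1, 6
d = r₁ − r₂: -2, 3, 1, 0, -3, 3, 2, -4
d²: 4, 9, 1, 0, 9, 9, 4, 16; Σd² = 52
ρ = 1 − 6·52/(8·63) = 1 − 312/504 = 0.381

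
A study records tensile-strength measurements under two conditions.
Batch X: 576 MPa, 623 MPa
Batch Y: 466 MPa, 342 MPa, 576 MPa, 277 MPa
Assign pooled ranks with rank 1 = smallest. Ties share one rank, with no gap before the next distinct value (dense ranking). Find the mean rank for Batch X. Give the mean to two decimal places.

Sorted (ascending): 277, 342, 466, 576, 576, 623
The 2 values of 576 share dense rank 4.
Remaining distinct values take the next consecutive integers.
Batch X values → pooled ranks: 576→4, 623→5
Mean rank = (4 + 5) / 2 = 4.50

4.50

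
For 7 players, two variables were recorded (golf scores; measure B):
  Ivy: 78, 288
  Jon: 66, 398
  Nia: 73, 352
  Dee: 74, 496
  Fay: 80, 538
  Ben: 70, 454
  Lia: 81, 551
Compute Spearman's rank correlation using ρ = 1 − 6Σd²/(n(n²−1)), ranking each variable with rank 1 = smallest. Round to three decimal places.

0.536

Ranks of variable 1: 5, 1, 3, 4, 6, 2, 7
Ranks of variable 2: 1, 3, 2, 5, 6, 4, 7
d = r₁ − r₂: 4, -2, 1, -1, 0, -2, 0
d²: 16, 4, 1, 1, 0, 4, 0; Σd² = 26
ρ = 1 − 6·26/(7·48) = 1 − 156/336 = 0.536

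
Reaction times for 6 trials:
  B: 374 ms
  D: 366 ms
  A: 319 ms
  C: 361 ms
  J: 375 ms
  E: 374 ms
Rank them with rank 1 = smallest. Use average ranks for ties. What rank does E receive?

4.5

Sorted (ascending): 319, 361, 366, 374, 374, 375
The 2 values of 374 occupy positions 4–5 → average rank (4+5)/2 = 4.5.
E has value 374 ms → rank 4.5.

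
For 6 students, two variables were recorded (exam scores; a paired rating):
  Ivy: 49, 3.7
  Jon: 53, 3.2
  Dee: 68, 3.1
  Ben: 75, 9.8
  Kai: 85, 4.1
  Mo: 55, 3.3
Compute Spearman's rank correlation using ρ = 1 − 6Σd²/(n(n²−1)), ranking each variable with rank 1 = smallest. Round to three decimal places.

0.429

Ranks of variable 1: 1, 2, 4, 5, 6, 3
Ranks of variable 2: 4, 2, 1, 6, 5, 3
d = r₁ − r₂: -3, 0, 3, -1, 1, 0
d²: 9, 0, 9, 1, 1, 0; Σd² = 20
ρ = 1 − 6·20/(6·35) = 1 − 120/210 = 0.429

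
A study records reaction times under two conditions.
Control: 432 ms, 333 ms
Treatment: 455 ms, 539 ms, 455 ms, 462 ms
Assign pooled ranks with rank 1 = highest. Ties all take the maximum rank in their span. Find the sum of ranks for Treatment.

Sorted (descending): 539, 462, 455, 455, 432, 333
The 2 values of 455 occupy positions 3–4 → each gets rank 4.
Treatment values → pooled ranks: 455→4, 539→1, 455→4, 462→2
Rank sum = 4 + 1 + 4 + 2 = 11

11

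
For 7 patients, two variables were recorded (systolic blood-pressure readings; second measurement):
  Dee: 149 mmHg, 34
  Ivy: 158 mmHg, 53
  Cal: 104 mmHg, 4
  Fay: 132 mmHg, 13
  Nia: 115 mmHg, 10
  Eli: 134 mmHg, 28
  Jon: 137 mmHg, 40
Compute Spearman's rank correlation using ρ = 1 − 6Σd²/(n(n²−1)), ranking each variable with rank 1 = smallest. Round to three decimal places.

0.964

Ranks of variable 1: 6, 7, 1, 3, 2, 4, 5
Ranks of variable 2: 5, 7, 1, 3, 2, 4, 6
d = r₁ − r₂: 1, 0, 0, 0, 0, 0, -1
d²: 1, 0, 0, 0, 0, 0, 1; Σd² = 2
ρ = 1 − 6·2/(7·48) = 1 − 12/336 = 0.964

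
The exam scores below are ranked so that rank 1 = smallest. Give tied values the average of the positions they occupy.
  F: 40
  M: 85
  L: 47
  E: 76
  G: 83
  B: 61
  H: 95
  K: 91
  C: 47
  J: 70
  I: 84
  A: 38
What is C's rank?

Sorted (ascending): 38, 40, 47, 47, 61, 70, 76, 83, 84, 85, 91, 95
The 2 values of 47 occupy positions 3–4 → average rank (3+4)/2 = 3.5.
C has value 47 → rank 3.5.

3.5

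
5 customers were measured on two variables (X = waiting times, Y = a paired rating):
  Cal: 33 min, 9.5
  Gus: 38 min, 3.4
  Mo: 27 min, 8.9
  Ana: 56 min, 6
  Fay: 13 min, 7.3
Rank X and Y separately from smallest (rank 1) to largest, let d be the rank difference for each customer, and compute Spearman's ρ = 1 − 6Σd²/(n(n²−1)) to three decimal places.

Ranks of variable 1: 3, 4, 2, 5, 1
Ranks of variable 2: 5, 1, 4, 2, 3
d = r₁ − r₂: -2, 3, -2, 3, -2
d²: 4, 9, 4, 9, 4; Σd² = 30
ρ = 1 − 6·30/(5·24) = 1 − 180/120 = -0.500

-0.500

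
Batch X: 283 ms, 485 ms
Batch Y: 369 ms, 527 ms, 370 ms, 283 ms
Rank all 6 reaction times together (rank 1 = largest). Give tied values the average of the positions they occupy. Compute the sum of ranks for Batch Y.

Sorted (descending): 527, 485, 370, 369, 283, 283
The 2 values of 283 occupy positions 5–6 → average rank (5+6)/2 = 5.5.
Batch Y values → pooled ranks: 369→4, 527→1, 370→3, 283→5.5
Rank sum = 4 + 1 + 3 + 5.5 = 13.5

13.5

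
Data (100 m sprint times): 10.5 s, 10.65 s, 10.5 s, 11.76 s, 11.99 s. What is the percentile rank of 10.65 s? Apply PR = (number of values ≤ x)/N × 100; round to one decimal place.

N = 5.
Strictly below 10.65: 2. Equal to 10.65: 1.
PR = 3/5 × 100 = 60.0

60.0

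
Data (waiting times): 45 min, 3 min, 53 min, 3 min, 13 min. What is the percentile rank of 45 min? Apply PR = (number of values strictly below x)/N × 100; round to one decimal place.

N = 5.
Strictly below 45: 3. Equal to 45: 1.
PR = 3/5 × 100 = 60.0

60.0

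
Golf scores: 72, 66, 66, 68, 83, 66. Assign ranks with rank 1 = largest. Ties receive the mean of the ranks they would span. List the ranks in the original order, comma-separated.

2, 5, 5, 3, 1, 5

Sorted (descending): 83, 72, 68, 66, 66, 66
The 3 values of 66 occupy positions 4–6 → average rank 5.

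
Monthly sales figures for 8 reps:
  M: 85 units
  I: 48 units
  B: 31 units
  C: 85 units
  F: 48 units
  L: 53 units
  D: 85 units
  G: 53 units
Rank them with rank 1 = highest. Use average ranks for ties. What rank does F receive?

6.5

Sorted (descending): 85, 85, 85, 53, 53, 48, 48, 31
The 3 values of 85 occupy positions 1–3 → average rank 2.
The 2 values of 53 occupy positions 4–5 → average rank (4+5)/2 = 4.5.
The 2 values of 48 occupy positions 6–7 → average rank (6+7)/2 = 6.5.
F has value 48 units → rank 6.5.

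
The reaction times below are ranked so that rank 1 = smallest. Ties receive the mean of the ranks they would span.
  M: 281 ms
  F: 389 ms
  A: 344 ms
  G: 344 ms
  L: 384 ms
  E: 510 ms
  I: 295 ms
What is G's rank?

Sorted (ascending): 281, 295, 344, 344, 384, 389, 510
The 2 values of 344 occupy positions 3–4 → average rank (3+4)/2 = 3.5.
G has value 344 ms → rank 3.5.

3.5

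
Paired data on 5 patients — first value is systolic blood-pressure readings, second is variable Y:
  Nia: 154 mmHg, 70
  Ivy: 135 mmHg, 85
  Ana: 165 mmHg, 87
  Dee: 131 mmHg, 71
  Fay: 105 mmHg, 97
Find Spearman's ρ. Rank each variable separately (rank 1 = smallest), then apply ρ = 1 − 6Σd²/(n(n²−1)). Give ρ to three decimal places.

-0.300

Ranks of variable 1: 4, 3, 5, 2, 1
Ranks of variable 2: 1, 3, 4, 2, 5
d = r₁ − r₂: 3, 0, 1, 0, -4
d²: 9, 0, 1, 0, 16; Σd² = 26
ρ = 1 − 6·26/(5·24) = 1 − 156/120 = -0.300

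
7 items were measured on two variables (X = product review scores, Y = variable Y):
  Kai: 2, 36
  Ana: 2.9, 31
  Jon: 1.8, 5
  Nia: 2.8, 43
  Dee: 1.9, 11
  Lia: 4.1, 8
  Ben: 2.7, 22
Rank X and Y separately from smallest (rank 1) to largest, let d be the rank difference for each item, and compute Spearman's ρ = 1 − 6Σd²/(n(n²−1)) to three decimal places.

0.286

Ranks of variable 1: 3, 6, 1, 5, 2, 7, 4
Ranks of variable 2: 6, 5, 1, 7, 3, 2, 4
d = r₁ − r₂: -3, 1, 0, -2, -1, 5, 0
d²: 9, 1, 0, 4, 1, 25, 0; Σd² = 40
ρ = 1 − 6·40/(7·48) = 1 − 240/336 = 0.286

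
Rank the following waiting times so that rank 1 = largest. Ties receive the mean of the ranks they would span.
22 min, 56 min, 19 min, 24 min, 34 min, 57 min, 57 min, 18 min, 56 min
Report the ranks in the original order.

Sorted (descending): 57, 57, 56, 56, 34, 24, 22, 19, 18
The 2 values of 57 occupy positions 1–2 → average rank (1+2)/2 = 1.5.
The 2 values of 56 occupy positions 3–4 → average rank (3+4)/2 = 3.5.

7, 3.5, 8, 6, 5, 1.5, 1.5, 9, 3.5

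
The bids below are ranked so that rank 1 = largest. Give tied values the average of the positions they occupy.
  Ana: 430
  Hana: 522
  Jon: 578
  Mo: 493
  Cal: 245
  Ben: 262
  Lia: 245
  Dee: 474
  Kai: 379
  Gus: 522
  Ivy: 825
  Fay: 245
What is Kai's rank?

8

Sorted (descending): 825, 578, 522, 522, 493, 474, 430, 379, 262, 245, 245, 245
The 2 values of 522 occupy positions 3–4 → average rank (3+4)/2 = 3.5.
The 3 values of 245 occupy positions 10–12 → average rank 11.
Kai has value 379 → rank 8.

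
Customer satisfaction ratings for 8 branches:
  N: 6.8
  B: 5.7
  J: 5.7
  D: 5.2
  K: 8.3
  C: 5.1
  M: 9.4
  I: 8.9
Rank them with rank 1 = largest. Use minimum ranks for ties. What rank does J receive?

5

Sorted (descending): 9.4, 8.9, 8.3, 6.8, 5.7, 5.7, 5.2, 5.1
The 2 values of 5.7 occupy positions 5–6 → each gets rank 5.
J has value 5.7 → rank 5.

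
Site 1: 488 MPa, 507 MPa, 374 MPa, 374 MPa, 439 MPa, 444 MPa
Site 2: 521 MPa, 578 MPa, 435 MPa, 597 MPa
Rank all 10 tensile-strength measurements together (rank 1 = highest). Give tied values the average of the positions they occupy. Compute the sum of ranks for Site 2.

Sorted (descending): 597, 578, 521, 507, 488, 444, 439, 435, 374, 374
The 2 values of 374 occupy positions 9–10 → average rank (9+10)/2 = 9.5.
Site 2 values → pooled ranks: 521→3, 578→2, 435→8, 597→1
Rank sum = 3 + 2 + 8 + 1 = 14

14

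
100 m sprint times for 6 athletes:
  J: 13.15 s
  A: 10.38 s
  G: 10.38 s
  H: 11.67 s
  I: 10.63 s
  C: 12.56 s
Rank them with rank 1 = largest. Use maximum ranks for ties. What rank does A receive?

Sorted (descending): 13.15, 12.56, 11.67, 10.63, 10.38, 10.38
The 2 values of 10.38 occupy positions 5–6 → each gets rank 6.
A has value 10.38 s → rank 6.

6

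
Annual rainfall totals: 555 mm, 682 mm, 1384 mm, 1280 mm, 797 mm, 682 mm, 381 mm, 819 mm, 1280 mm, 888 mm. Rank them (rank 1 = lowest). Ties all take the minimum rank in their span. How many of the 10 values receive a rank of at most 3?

4

Sorted (ascending): 381, 555, 682, 682, 797, 819, 888, 1280, 1280, 1384
The 2 values of 682 occupy positions 3–4 → each gets rank 3.
The 2 values of 1280 occupy positions 8–9 → each gets rank 8.
Ranks ≤ 3: {1, 2, 3, 3} → 4 values.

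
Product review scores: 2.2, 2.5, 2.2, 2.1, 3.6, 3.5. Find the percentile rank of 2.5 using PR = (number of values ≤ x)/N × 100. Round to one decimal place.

66.7

N = 6.
Strictly below 2.5: 3. Equal to 2.5: 1.
PR = 4/6 × 100 = 66.7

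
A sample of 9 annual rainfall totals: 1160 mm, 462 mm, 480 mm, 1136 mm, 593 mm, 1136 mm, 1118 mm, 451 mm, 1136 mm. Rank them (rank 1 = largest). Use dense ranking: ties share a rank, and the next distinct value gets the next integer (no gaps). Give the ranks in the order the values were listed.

1, 6, 5, 2, 4, 2, 3, 7, 2

Sorted (descending): 1160, 1136, 1136, 1136, 1118, 593, 480, 462, 451
The 3 values of 1136 share dense rank 2.
Remaining distinct values take the next consecutive integers.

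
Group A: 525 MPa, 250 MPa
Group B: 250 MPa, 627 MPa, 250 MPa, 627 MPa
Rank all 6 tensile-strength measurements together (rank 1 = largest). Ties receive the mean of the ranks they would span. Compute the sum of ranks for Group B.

Sorted (descending): 627, 627, 525, 250, 250, 250
The 2 values of 627 occupy positions 1–2 → average rank (1+2)/2 = 1.5.
The 3 values of 250 occupy positions 4–6 → average rank 5.
Group B values → pooled ranks: 250→5, 627→1.5, 250→5, 627→1.5
Rank sum = 5 + 1.5 + 5 + 1.5 = 13

13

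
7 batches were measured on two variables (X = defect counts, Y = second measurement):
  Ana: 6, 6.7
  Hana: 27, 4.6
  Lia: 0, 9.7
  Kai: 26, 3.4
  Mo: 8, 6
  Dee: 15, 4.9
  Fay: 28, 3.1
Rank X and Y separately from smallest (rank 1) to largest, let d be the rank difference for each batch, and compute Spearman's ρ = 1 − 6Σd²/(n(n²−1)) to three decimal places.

-0.964

Ranks of variable 1: 2, 6, 1, 5, 3, 4, 7
Ranks of variable 2: 6, 3, 7, 2, 5, 4, 1
d = r₁ − r₂: -4, 3, -6, 3, -2, 0, 6
d²: 16, 9, 36, 9, 4, 0, 36; Σd² = 110
ρ = 1 − 6·110/(7·48) = 1 − 660/336 = -0.964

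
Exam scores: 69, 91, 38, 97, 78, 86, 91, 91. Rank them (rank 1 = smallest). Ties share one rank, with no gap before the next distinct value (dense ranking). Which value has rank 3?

78

Sorted (ascending): 38, 69, 78, 86, 91, 91, 91, 97
The 3 values of 91 share dense rank 5.
Remaining distinct values take the next consecutive integers.
Rank 3 → value 78.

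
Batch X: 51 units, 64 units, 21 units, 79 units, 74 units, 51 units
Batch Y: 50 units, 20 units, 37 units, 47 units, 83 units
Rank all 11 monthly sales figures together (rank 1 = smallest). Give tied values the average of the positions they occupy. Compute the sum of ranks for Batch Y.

24

Sorted (ascending): 20, 21, 37, 47, 50, 51, 51, 64, 74, 79, 83
The 2 values of 51 occupy positions 6–7 → average rank (6+7)/2 = 6.5.
Batch Y values → pooled ranks: 50→5, 20→1, 37→3, 47→4, 83→11
Rank sum = 5 + 1 + 3 + 4 + 11 = 24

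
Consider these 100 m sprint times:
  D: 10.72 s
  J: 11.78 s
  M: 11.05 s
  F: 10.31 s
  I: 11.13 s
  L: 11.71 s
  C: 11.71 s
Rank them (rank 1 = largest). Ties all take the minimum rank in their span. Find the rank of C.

2

Sorted (descending): 11.78, 11.71, 11.71, 11.13, 11.05, 10.72, 10.31
The 2 values of 11.71 occupy positions 2–3 → each gets rank 2.
C has value 11.71 s → rank 2.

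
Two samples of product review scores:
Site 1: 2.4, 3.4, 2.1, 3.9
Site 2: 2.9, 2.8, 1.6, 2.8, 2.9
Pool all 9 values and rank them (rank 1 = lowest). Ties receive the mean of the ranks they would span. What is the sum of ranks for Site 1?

22

Sorted (ascending): 1.6, 2.1, 2.4, 2.8, 2.8, 2.9, 2.9, 3.4, 3.9
The 2 values of 2.8 occupy positions 4–5 → average rank (4+5)/2 = 4.5.
The 2 values of 2.9 occupy positions 6–7 → average rank (6+7)/2 = 6.5.
Site 1 values → pooled ranks: 2.4→3, 3.4→8, 2.1→2, 3.9→9
Rank sum = 3 + 8 + 2 + 9 = 22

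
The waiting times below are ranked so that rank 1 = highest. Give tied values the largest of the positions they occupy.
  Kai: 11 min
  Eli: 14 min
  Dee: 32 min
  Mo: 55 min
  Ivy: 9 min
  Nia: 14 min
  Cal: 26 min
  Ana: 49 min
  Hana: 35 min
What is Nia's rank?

Sorted (descending): 55, 49, 35, 32, 26, 14, 14, 11, 9
The 2 values of 14 occupy positions 6–7 → each gets rank 7.
Nia has value 14 min → rank 7.

7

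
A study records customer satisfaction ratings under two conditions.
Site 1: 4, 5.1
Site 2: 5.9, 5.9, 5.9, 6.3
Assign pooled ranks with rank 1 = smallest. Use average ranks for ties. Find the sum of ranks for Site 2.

Sorted (ascending): 4, 5.1, 5.9, 5.9, 5.9, 6.3
The 3 values of 5.9 occupy positions 3–5 → average rank 4.
Site 2 values → pooled ranks: 5.9→4, 5.9→4, 5.9→4, 6.3→6
Rank sum = 4 + 4 + 4 + 6 = 18

18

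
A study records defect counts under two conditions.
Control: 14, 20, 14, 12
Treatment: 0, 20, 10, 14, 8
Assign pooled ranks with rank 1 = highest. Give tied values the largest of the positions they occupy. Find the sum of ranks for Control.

Sorted (descending): 20, 20, 14, 14, 14, 12, 10, 8, 0
The 2 values of 20 occupy positions 1–2 → each gets rank 2.
The 3 values of 14 occupy positions 3–5 → each gets rank 5.
Control values → pooled ranks: 14→5, 20→2, 14→5, 12→6
Rank sum = 5 + 2 + 5 + 6 = 18

18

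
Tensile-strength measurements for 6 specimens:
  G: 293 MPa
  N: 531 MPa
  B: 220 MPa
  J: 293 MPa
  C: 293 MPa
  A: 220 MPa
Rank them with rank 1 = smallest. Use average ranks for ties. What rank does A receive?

1.5

Sorted (ascending): 220, 220, 293, 293, 293, 531
The 2 values of 220 occupy positions 1–2 → average rank (1+2)/2 = 1.5.
The 3 values of 293 occupy positions 3–5 → average rank 4.
A has value 220 MPa → rank 1.5.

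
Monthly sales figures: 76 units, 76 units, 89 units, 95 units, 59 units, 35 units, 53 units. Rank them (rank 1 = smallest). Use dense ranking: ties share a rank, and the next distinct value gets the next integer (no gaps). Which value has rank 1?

Sorted (ascending): 35, 53, 59, 76, 76, 89, 95
The 2 values of 76 share dense rank 4.
Remaining distinct values take the next consecutive integers.
Rank 1 → value 35.

35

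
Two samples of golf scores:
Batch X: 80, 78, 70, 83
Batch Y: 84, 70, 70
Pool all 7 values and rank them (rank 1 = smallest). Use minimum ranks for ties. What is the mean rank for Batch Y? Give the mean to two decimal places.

Sorted (ascending): 70, 70, 70, 78, 80, 83, 84
The 3 values of 70 occupy positions 1–3 → each gets rank 1.
Batch Y values → pooled ranks: 84→7, 70→1, 70→1
Mean rank = (7 + 1 + 1) / 3 = 3.00

3.00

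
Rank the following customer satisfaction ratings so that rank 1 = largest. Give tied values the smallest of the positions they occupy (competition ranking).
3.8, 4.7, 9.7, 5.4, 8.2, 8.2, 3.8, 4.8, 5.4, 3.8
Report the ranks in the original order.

8, 7, 1, 4, 2, 2, 8, 6, 4, 8

Sorted (descending): 9.7, 8.2, 8.2, 5.4, 5.4, 4.8, 4.7, 3.8, 3.8, 3.8
The 2 values of 8.2 occupy positions 2–3 → each gets rank 2.
The 2 values of 5.4 occupy positions 4–5 → each gets rank 4.
The 3 values of 3.8 occupy positions 8–10 → each gets rank 8.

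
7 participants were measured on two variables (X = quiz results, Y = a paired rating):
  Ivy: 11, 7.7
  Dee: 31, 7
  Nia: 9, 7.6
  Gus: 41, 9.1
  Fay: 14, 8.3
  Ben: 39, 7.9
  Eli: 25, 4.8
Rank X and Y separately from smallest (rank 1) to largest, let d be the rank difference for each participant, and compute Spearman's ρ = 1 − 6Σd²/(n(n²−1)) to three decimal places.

0.357

Ranks of variable 1: 2, 5, 1, 7, 3, 6, 4
Ranks of variable 2: 4, 2, 3, 7, 6, 5, 1
d = r₁ − r₂: -2, 3, -2, 0, -3, 1, 3
d²: 4, 9, 4, 0, 9, 1, 9; Σd² = 36
ρ = 1 − 6·36/(7·48) = 1 − 216/336 = 0.357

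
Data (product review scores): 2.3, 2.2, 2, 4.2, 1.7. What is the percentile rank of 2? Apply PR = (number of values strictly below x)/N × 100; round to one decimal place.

N = 5.
Strictly below 2: 1. Equal to 2: 1.
PR = 1/5 × 100 = 20.0

20.0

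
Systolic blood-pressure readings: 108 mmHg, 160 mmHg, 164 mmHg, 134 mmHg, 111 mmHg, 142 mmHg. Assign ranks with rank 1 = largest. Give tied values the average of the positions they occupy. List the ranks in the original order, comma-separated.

Sorted (descending): 164, 160, 142, 134, 111, 108
No ties — each value takes its position as its rank.

6, 2, 1, 4, 5, 3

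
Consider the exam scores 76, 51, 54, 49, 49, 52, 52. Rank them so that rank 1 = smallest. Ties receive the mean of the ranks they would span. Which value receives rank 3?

Sorted (ascending): 49, 49, 51, 52, 52, 54, 76
The 2 values of 49 occupy positions 1–2 → average rank (1+2)/2 = 1.5.
The 2 values of 52 occupy positions 4–5 → average rank (4+5)/2 = 4.5.
Rank 3 → value 51.

51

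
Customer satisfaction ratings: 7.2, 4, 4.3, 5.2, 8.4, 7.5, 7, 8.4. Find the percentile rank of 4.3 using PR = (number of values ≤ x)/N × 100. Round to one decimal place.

25.0

N = 8.
Strictly below 4.3: 1. Equal to 4.3: 1.
PR = 2/8 × 100 = 25.0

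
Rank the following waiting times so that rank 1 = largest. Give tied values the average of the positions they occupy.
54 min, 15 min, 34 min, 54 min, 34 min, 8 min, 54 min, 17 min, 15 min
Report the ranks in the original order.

Sorted (descending): 54, 54, 54, 34, 34, 17, 15, 15, 8
The 3 values of 54 occupy positions 1–3 → average rank 2.
The 2 values of 34 occupy positions 4–5 → average rank (4+5)/2 = 4.5.
The 2 values of 15 occupy positions 7–8 → average rank (7+8)/2 = 7.5.

2, 7.5, 4.5, 2, 4.5, 9, 2, 6, 7.5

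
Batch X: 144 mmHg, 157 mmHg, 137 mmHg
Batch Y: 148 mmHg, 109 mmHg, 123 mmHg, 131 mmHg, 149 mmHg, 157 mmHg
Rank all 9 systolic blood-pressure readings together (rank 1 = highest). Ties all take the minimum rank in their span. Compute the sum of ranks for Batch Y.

Sorted (descending): 157, 157, 149, 148, 144, 137, 131, 123, 109
The 2 values of 157 occupy positions 1–2 → each gets rank 1.
Batch Y values → pooled ranks: 148→4, 109→9, 123→8, 131→7, 149→3, 157→1
Rank sum = 4 + 9 + 8 + 7 + 3 + 1 = 32

32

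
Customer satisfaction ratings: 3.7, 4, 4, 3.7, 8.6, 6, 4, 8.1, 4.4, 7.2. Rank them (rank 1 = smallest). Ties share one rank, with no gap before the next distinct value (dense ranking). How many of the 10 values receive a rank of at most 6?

9

Sorted (ascending): 3.7, 3.7, 4, 4, 4, 4.4, 6, 7.2, 8.1, 8.6
The 2 values of 3.7 share dense rank 1.
The 3 values of 4 share dense rank 2.
Remaining distinct values take the next consecutive integers.
Ranks ≤ 6: {1, 1, 2, 2, 2, 3, 4, 5, 6} → 9 values.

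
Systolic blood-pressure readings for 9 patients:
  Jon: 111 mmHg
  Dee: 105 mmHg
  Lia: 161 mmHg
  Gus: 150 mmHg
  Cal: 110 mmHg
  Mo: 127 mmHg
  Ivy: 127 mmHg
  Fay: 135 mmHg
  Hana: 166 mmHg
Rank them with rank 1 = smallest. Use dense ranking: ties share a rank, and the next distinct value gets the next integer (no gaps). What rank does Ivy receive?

Sorted (ascending): 105, 110, 111, 127, 127, 135, 150, 161, 166
The 2 values of 127 share dense rank 4.
Remaining distinct values take the next consecutive integers.
Ivy has value 127 mmHg → rank 4.

4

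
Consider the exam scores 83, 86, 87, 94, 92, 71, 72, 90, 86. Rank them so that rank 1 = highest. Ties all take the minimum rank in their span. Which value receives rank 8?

Sorted (descending): 94, 92, 90, 87, 86, 86, 83, 72, 71
The 2 values of 86 occupy positions 5–6 → each gets rank 5.
Rank 8 → value 72.

72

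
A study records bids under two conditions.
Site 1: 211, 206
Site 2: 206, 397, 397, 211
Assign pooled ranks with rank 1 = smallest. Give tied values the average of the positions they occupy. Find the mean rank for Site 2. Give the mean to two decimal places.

4.00

Sorted (ascending): 206, 206, 211, 211, 397, 397
The 2 values of 206 occupy positions 1–2 → average rank (1+2)/2 = 1.5.
The 2 values of 211 occupy positions 3–4 → average rank (3+4)/2 = 3.5.
The 2 values of 397 occupy positions 5–6 → average rank (5+6)/2 = 5.5.
Site 2 values → pooled ranks: 206→1.5, 397→5.5, 397→5.5, 211→3.5
Mean rank = (1.5 + 5.5 + 5.5 + 3.5) / 4 = 4.00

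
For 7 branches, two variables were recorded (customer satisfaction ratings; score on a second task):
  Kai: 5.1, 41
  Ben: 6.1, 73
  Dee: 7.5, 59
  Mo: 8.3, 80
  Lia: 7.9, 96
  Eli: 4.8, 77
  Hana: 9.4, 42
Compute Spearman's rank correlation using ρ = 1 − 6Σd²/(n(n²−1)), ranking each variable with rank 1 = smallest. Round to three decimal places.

0.143

Ranks of variable 1: 2, 3, 4, 6, 5, 1, 7
Ranks of variable 2: 1, 4, 3, 6, 7, 5, 2
d = r₁ − r₂: 1, -1, 1, 0, -2, -4, 5
d²: 1, 1, 1, 0, 4, 16, 25; Σd² = 48
ρ = 1 − 6·48/(7·48) = 1 − 288/336 = 0.143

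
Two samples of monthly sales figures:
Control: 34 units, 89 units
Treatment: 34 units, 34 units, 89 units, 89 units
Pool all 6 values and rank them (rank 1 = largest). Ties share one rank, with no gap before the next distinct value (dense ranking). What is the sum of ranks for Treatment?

6

Sorted (descending): 89, 89, 89, 34, 34, 34
The 3 values of 89 share dense rank 1.
The 3 values of 34 share dense rank 2.
Treatment values → pooled ranks: 34→2, 34→2, 89→1, 89→1
Rank sum = 2 + 2 + 1 + 1 = 6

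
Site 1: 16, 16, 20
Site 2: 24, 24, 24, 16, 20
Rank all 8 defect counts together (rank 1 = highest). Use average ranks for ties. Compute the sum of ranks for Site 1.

18.5

Sorted (descending): 24, 24, 24, 20, 20, 16, 16, 16
The 3 values of 24 occupy positions 1–3 → average rank 2.
The 2 values of 20 occupy positions 4–5 → average rank (4+5)/2 = 4.5.
The 3 values of 16 occupy positions 6–8 → average rank 7.
Site 1 values → pooled ranks: 16→7, 16→7, 20→4.5
Rank sum = 7 + 7 + 4.5 = 18.5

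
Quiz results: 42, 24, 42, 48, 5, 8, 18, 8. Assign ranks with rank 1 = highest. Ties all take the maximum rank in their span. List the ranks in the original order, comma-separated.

Sorted (descending): 48, 42, 42, 24, 18, 8, 8, 5
The 2 values of 42 occupy positions 2–3 → each gets rank 3.
The 2 values of 8 occupy positions 6–7 → each gets rank 7.

3, 4, 3, 1, 8, 7, 5, 7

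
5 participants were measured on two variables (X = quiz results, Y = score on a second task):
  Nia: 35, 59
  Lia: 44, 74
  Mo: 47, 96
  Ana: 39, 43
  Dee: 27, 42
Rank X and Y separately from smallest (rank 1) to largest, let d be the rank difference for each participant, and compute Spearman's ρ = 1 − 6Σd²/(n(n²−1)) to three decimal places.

0.900

Ranks of variable 1: 2, 4, 5, 3, 1
Ranks of variable 2: 3, 4, 5, 2, 1
d = r₁ − r₂: -1, 0, 0, 1, 0
d²: 1, 0, 0, 1, 0; Σd² = 2
ρ = 1 − 6·2/(5·24) = 1 − 12/120 = 0.900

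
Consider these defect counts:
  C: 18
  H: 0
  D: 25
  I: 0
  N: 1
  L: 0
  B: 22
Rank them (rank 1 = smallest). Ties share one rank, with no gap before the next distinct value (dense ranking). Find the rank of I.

1

Sorted (ascending): 0, 0, 0, 1, 18, 22, 25
The 3 values of 0 share dense rank 1.
Remaining distinct values take the next consecutive integers.
I has value 0 → rank 1.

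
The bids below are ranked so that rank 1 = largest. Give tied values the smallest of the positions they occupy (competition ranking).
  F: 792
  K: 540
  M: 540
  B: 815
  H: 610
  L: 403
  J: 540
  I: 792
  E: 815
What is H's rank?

Sorted (descending): 815, 815, 792, 792, 610, 540, 540, 540, 403
The 2 values of 815 occupy positions 1–2 → each gets rank 1.
The 2 values of 792 occupy positions 3–4 → each gets rank 3.
The 3 values of 540 occupy positions 6–8 → each gets rank 6.
H has value 610 → rank 5.

5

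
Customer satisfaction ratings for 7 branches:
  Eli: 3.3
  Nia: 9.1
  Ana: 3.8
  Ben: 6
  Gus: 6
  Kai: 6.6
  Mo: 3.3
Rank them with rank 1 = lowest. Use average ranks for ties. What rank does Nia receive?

7

Sorted (ascending): 3.3, 3.3, 3.8, 6, 6, 6.6, 9.1
The 2 values of 3.3 occupy positions 1–2 → average rank (1+2)/2 = 1.5.
The 2 values of 6 occupy positions 4–5 → average rank (4+5)/2 = 4.5.
Nia has value 9.1 → rank 7.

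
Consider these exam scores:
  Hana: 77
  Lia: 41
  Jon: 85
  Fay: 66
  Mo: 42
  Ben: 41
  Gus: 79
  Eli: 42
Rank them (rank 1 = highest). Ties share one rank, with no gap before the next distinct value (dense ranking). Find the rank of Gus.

2

Sorted (descending): 85, 79, 77, 66, 42, 42, 41, 41
The 2 values of 42 share dense rank 5.
The 2 values of 41 share dense rank 6.
Remaining distinct values take the next consecutive integers.
Gus has value 79 → rank 2.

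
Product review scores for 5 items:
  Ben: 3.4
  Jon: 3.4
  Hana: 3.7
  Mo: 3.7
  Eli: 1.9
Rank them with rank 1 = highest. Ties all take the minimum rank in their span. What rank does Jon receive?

3

Sorted (descending): 3.7, 3.7, 3.4, 3.4, 1.9
The 2 values of 3.7 occupy positions 1–2 → each gets rank 1.
The 2 values of 3.4 occupy positions 3–4 → each gets rank 3.
Jon has value 3.4 → rank 3.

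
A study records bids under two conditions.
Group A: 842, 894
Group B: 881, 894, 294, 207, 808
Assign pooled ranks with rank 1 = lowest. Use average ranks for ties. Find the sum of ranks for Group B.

17.5

Sorted (ascending): 207, 294, 808, 842, 881, 894, 894
The 2 values of 894 occupy positions 6–7 → average rank (6+7)/2 = 6.5.
Group B values → pooled ranks: 881→5, 894→6.5, 294→2, 207→1, 808→3
Rank sum = 5 + 6.5 + 2 + 1 + 3 = 17.5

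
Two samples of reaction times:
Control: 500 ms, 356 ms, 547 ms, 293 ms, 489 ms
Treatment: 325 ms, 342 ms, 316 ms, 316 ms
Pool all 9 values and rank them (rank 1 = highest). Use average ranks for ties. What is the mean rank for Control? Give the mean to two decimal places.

3.80

Sorted (descending): 547, 500, 489, 356, 342, 325, 316, 316, 293
The 2 values of 316 occupy positions 7–8 → average rank (7+8)/2 = 7.5.
Control values → pooled ranks: 500→2, 356→4, 547→1, 293→9, 489→3
Mean rank = (2 + 4 + 1 + 9 + 3) / 5 = 3.80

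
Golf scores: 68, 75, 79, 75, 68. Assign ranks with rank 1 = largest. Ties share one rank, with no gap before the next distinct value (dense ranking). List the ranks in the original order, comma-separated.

3, 2, 1, 2, 3

Sorted (descending): 79, 75, 75, 68, 68
The 2 values of 75 share dense rank 2.
The 2 values of 68 share dense rank 3.
Remaining distinct values take the next consecutive integers.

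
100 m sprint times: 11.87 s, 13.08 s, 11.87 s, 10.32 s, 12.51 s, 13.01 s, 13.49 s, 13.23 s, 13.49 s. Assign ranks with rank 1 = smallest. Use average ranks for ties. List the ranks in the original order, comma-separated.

Sorted (ascending): 10.32, 11.87, 11.87, 12.51, 13.01, 13.08, 13.23, 13.49, 13.49
The 2 values of 11.87 occupy positions 2–3 → average rank (2+3)/2 = 2.5.
The 2 values of 13.49 occupy positions 8–9 → average rank (8+9)/2 = 8.5.

2.5, 6, 2.5, 1, 4, 5, 8.5, 7, 8.5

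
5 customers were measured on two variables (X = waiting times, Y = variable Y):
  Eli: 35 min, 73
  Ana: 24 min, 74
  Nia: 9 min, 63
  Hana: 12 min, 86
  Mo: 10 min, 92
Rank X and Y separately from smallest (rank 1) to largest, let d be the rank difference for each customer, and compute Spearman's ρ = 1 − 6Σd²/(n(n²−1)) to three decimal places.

Ranks of variable 1: 5, 4, 1, 3, 2
Ranks of variable 2: 2, 3, 1, 4, 5
d = r₁ − r₂: 3, 1, 0, -1, -3
d²: 9, 1, 0, 1, 9; Σd² = 20
ρ = 1 − 6·20/(5·24) = 1 − 120/120 = 0.000

0.000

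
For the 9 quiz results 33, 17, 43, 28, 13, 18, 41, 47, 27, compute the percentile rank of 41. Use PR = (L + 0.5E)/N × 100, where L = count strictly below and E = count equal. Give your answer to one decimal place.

72.2

N = 9.
Strictly below 41: 6. Equal to 41: 1.
PR = (6 + 0.5·1)/9 × 100 = 72.2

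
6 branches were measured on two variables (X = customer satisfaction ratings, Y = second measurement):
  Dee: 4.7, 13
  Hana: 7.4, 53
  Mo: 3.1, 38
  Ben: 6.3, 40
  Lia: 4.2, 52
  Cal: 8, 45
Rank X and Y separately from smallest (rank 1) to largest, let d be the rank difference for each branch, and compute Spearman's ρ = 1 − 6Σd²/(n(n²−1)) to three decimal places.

Ranks of variable 1: 3, 5, 1, 4, 2, 6
Ranks of variable 2: 1, 6, 2, 3, 5, 4
d = r₁ − r₂: 2, -1, -1, 1, -3, 2
d²: 4, 1, 1, 1, 9, 4; Σd² = 20
ρ = 1 − 6·20/(6·35) = 1 − 120/210 = 0.429

0.429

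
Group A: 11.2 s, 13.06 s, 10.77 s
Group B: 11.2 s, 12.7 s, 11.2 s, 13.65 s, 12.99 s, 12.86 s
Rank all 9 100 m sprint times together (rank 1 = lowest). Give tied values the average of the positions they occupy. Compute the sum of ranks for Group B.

33

Sorted (ascending): 10.77, 11.2, 11.2, 11.2, 12.7, 12.86, 12.99, 13.06, 13.65
The 3 values of 11.2 occupy positions 2–4 → average rank 3.
Group B values → pooled ranks: 11.2→3, 12.7→5, 11.2→3, 13.65→9, 12.99→7, 12.86→6
Rank sum = 3 + 5 + 3 + 9 + 7 + 6 = 33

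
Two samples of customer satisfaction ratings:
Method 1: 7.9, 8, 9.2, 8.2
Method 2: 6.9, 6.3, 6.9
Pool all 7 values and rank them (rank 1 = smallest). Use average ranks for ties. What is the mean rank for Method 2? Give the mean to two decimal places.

2.00

Sorted (ascending): 6.3, 6.9, 6.9, 7.9, 8, 8.2, 9.2
The 2 values of 6.9 occupy positions 2–3 → average rank (2+3)/2 = 2.5.
Method 2 values → pooled ranks: 6.9→2.5, 6.3→1, 6.9→2.5
Mean rank = (2.5 + 1 + 2.5) / 3 = 2.00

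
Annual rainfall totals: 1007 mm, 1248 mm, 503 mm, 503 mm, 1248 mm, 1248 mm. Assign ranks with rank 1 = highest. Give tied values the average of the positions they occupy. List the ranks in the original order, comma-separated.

4, 2, 5.5, 5.5, 2, 2

Sorted (descending): 1248, 1248, 1248, 1007, 503, 503
The 3 values of 1248 occupy positions 1–3 → average rank 2.
The 2 values of 503 occupy positions 5–6 → average rank (5+6)/2 = 5.5.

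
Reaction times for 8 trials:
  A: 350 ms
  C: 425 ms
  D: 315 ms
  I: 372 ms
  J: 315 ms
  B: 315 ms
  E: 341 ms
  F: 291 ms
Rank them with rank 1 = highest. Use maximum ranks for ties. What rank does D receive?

7

Sorted (descending): 425, 372, 350, 341, 315, 315, 315, 291
The 3 values of 315 occupy positions 5–7 → each gets rank 7.
D has value 315 ms → rank 7.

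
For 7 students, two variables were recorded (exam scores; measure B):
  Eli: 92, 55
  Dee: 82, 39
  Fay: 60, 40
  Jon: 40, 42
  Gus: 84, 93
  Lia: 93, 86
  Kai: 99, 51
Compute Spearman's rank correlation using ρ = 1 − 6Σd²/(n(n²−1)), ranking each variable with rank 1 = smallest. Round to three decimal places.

0.536

Ranks of variable 1: 5, 3, 2, 1, 4, 6, 7
Ranks of variable 2: 5, 1, 2, 3, 7, 6, 4
d = r₁ − r₂: 0, 2, 0, -2, -3, 0, 3
d²: 0, 4, 0, 4, 9, 0, 9; Σd² = 26
ρ = 1 − 6·26/(7·48) = 1 − 156/336 = 0.536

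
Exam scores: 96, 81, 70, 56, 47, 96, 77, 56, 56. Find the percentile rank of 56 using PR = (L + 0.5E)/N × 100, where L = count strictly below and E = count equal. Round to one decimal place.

27.8

N = 9.
Strictly below 56: 1. Equal to 56: 3.
PR = (1 + 0.5·3)/9 × 100 = 27.8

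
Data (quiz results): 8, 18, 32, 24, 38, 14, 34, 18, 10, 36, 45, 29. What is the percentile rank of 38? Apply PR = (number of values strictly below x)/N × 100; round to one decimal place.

83.3

N = 12.
Strictly below 38: 10. Equal to 38: 1.
PR = 10/12 × 100 = 83.3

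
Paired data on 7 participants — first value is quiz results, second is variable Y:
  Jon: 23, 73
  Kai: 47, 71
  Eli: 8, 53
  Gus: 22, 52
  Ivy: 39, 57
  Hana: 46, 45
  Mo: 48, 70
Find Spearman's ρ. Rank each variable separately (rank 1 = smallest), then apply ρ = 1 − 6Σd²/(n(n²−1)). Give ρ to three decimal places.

0.286

Ranks of variable 1: 3, 6, 1, 2, 4, 5, 7
Ranks of variable 2: 7, 6, 3, 2, 4, 1, 5
d = r₁ − r₂: -4, 0, -2, 0, 0, 4, 2
d²: 16, 0, 4, 0, 0, 16, 4; Σd² = 40
ρ = 1 − 6·40/(7·48) = 1 − 240/336 = 0.286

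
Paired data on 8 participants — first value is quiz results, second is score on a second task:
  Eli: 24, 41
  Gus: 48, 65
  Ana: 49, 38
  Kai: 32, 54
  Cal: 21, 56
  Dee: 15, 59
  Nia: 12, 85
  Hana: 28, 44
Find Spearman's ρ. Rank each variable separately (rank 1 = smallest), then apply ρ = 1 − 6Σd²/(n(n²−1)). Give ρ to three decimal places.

Ranks of variable 1: 4, 7, 8, 6, 3, 2, 1, 5
Ranks of variable 2: 2, 7, 1, 4, 5, 6, 8, 3
d = r₁ − r₂: 2, 0, 7, 2, -2, -4, -7, 2
d²: 4, 0, 49, 4, 4, 16, 49, 4; Σd² = 130
ρ = 1 − 6·130/(8·63) = 1 − 780/504 = -0.548

-0.548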